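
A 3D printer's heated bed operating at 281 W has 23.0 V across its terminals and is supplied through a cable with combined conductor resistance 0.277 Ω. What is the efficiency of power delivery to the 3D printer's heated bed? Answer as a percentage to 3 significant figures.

I = P / V = 281 / 23.0 = 12.22 A through the cable.
P_line = I² R_line = (12.22)² × 0.277 = 41.35 W
P_source = P_load + P_line = 281.0 + 41.35 = 322.3 W
η = P_load / P_source = 281.0 / 322.3 = 0.8717

87.2 %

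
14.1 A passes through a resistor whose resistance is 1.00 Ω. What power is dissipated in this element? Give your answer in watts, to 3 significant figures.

199 W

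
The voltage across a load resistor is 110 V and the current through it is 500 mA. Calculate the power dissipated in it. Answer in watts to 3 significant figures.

55.0 W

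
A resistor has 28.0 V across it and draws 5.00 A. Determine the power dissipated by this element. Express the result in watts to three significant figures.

140 W

With V and I both given, power follows immediately from P = V I.
P = 28.0 V × 5.000 A = 140.0 W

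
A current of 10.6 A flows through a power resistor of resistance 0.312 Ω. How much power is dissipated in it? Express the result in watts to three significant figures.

35.1 W

Current and resistance are given, so P = I²R is the direct form.
P = (10.60 A)² × 0.312 Ω = 35.06 W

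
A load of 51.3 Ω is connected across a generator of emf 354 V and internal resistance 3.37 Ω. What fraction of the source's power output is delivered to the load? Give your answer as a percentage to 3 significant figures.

93.8 %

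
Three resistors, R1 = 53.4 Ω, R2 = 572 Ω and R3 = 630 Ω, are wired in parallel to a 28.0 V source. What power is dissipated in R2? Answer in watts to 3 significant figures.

1.37 W

Every branch has 28.0 V across it, so for R2 the power is simply V²/R.
P_R2 = V² / R2 = (28.0)² / 572 Ω = 1.371 W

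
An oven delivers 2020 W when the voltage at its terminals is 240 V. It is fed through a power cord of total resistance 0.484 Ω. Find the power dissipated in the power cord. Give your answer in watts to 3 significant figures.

34.3 W

The power cord is a series resistance carrying the load current; its dissipation is I²R_line.
I = P / V = 2020 / 240 = 8.417 A through the power cord.
P_line = I² R_line = (8.417)² × 0.484 = 34.29 W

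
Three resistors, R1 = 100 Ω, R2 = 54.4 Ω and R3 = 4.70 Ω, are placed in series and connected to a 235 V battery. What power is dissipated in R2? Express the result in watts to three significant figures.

119 W

Series elements share the same current, so find I first, then use P = I²R.
R_total = 100 + 54.4 + 4.70 = 159.1 Ω
I = V / R_total = 235 / 159.1 = 1.477 A
P_R2 = I² × R2 = (1.477)² × 54.4 = 118.7 W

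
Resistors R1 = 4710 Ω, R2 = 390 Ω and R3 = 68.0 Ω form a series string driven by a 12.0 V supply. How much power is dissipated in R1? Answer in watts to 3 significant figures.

Series elements share the same current, so find I first, then use P = I²R.
R_total = 4710 + 390 + 68.0 = 5168 Ω
I = V / R_total = 12.0 / 5168 = 0.002322 A
P_R1 = I² × R1 = (0.002322)² × 4710 = 0.02539 W

0.0254 W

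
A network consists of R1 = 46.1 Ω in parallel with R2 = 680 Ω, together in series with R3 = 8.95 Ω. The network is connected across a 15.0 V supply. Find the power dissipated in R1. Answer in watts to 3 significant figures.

3.35 W

Collapse the R1‖R2 pair into one equivalent R_p; then R_p and R3 form a series string.
R_p = (46.1×680)/(46.1+680) = 43.17 Ω
R_total = R_p + 8.95 = 43.17 + 8.95 = 52.12 Ω
I = V / R_total = 15.0 / 52.12 = 0.2878 A
Voltage across the parallel pair: V_p = I × R_p = 0.2878 × 43.17 = 12.42 V
R1 sits across V_p; its power is V_p²/R.
P_R1 = (12.42)² / 46.1 = 3.348 W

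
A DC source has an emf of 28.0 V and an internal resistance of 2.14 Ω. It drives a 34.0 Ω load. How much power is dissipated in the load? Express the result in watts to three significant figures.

The internal resistance and the load are in series, so the same I flows through both; get I from ε/(r+R), then I²R for the load.
I = ε / (r + R) = 28.0 / (2.14 + 34.0) = 0.7748 A
P_load = I² R = (0.7748)² × 34.0 = 20.41 W

20.4 W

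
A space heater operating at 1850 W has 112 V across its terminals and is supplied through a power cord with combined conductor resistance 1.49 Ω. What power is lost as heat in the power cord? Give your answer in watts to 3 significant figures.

Line loss is just I²R for the cable — we know both I and R_line directly.
I = P / V = 1850 / 112 = 16.52 A through the power cord.
P_line = I² R_line = (16.52)² × 1.49 = 406.5 W

407 W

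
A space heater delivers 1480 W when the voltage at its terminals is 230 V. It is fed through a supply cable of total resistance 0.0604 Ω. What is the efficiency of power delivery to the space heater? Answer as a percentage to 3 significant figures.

I = P / V = 1480 / 230 = 6.435 A through the supply cable.
P_line = I² R_line = (6.435)² × 0.0604 = 2.501 W
P_source = P_load + P_line = 1480 + 2.501 = 1483 W
η = P_load / P_source = 1480 / 1483 = 0.9983

99.8 %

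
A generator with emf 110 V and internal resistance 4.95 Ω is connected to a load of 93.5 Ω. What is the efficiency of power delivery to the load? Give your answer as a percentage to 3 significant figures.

95.0 %

Both r and R carry the same current, so the power split is just the resistance split: η = R/(R+r).
η = R / (R + r) = 93.5 / (93.5 + 4.95) = 0.9497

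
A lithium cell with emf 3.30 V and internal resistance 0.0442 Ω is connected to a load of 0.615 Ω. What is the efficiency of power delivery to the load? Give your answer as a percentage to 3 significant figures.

93.3 %

η = P_load/(P_load+P_int) = I²R/(I²R+I²r) = R/(R+r) — the I² cancels for series elements.
η = R / (R + r) = 0.615 / (0.615 + 0.0442) = 0.9329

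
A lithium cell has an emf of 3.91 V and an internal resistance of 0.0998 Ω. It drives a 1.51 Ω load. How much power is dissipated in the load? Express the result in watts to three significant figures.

The internal resistance and the load are in series, so the same I flows through both; get I from ε/(r+R), then I²R for the load.
I = ε / (r + R) = 3.91 / (0.0998 + 1.51) = 2.429 A
P_load = I² R = (2.429)² × 1.51 = 8.908 W

8.91 W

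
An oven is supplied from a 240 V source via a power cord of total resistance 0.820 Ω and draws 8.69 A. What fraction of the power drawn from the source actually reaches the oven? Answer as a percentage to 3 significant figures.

The power cord carries the full 8.69 A.
P_line = I² R_line = (8.690)² × 0.820 = 61.92 W
P_source = V I = 240 × 8.690 = 2086 W; P_load = 2024 W
η = P_load / P_source = 2024 / 2086 = 0.9703

97.0 %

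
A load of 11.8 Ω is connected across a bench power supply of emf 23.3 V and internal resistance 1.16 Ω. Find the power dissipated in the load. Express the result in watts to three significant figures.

38.1 W

The internal resistance and the load are in series, so the same I flows through both; get I from ε/(r+R), then I²R for the load.
I = ε / (r + R) = 23.3 / (1.16 + 11.8) = 1.798 A
P_load = I² R = (1.798)² × 11.8 = 38.14 W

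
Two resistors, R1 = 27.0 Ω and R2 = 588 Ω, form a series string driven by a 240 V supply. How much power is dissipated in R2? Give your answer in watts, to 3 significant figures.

Every series element carries the same I. Get I from the total resistance, then P = I² × R2.
R_total = 27.0 + 588 = 615.0 Ω
I = V / R_total = 240 / 615.0 = 0.3902 A
P_R2 = I² × R2 = (0.3902)² × 588 = 89.55 W

89.5 W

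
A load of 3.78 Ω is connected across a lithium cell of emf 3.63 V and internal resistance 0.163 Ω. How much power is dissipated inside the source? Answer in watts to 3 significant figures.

The source's internal resistance is just another series element carrying I; its dissipation is I²r.
I = ε / (r + R) = 3.63 / (0.163 + 3.78) = 0.9206 A
P_int = I² r = (0.9206)² × 0.163 = 0.1381 W

0.138 W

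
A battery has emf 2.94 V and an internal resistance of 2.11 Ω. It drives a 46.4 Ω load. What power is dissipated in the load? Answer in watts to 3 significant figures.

0.170 W

Load and internal resistance form a series loop — compute the loop current, then the load power via I²R.
I = ε / (r + R) = 2.94 / (2.11 + 46.4) = 0.06061 A
P_load = I² R = (0.06061)² × 46.4 = 0.1704 W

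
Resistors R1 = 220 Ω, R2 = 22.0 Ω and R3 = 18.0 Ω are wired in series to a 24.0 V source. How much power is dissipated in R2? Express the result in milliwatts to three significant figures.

187 mW

Every series element carries the same I. Get I from the total resistance, then P = I² × R2.
R_total = 220 + 22.0 + 18.0 = 260.0 Ω
I = V / R_total = 24.0 / 260.0 = 0.09231 A
P_R2 = I² × R2 = (0.09231)² × 22.0 = 0.1875 W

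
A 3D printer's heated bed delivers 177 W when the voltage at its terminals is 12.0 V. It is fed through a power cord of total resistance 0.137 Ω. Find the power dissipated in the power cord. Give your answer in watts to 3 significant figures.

The power cord is a series resistance carrying the load current; its dissipation is I²R_line.
I = P / V = 177 / 12.0 = 14.75 A through the power cord.
P_line = I² R_line = (14.75)² × 0.137 = 29.81 W

29.8 W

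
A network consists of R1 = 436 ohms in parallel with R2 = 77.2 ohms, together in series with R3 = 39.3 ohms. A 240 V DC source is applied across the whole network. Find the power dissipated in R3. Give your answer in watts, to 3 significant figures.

206 W

Reduce the parallel combination to a single R_p; the circuit then becomes R_p in series with the remaining resistor.
R_p = (436×77.2)/(436+77.2) = 65.59 Ω
R_total = R_p + 39.3 = 65.59 + 39.3 = 104.9 Ω
I = V / R_total = 240 / 104.9 = 2.288 A
R3 carries the full series current, so P = I²R.
P_R3 = (2.288)² × 39.3 = 205.8 W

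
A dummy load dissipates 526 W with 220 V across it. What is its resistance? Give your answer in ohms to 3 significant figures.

Inverting the appropriate power form: R = V² / P.
R = (220)² / 526 = 92.02 Ω

92.0 Ω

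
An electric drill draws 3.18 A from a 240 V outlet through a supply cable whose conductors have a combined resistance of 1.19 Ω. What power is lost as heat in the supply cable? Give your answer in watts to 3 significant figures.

12.0 W

The supply cable and load are in series, so the same current flows in both; the loss is I²R_line.
The supply cable carries the full 3.18 A.
P_line = I² R_line = (3.180)² × 1.19 = 12.03 W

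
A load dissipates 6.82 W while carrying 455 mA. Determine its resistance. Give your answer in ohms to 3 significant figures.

From P = V I = I²R = V²/R, with the two given quantities we get R = P / I².
R = 6.82 / (0.4550)² = 32.94 Ω

32.9 Ω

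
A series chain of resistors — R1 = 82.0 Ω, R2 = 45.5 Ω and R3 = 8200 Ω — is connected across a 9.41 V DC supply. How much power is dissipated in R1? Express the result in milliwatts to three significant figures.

The current is common to all series resistors; compute it, then apply P = I²R for the target.
R_total = 82.0 + 45.5 + 8200 = 8328 Ω
I = V / R_total = 9.41 / 8328 = 0.001130 A
P_R1 = I² × R1 = (0.001130)² × 82.0 = 0.0001047 W

0.105 mW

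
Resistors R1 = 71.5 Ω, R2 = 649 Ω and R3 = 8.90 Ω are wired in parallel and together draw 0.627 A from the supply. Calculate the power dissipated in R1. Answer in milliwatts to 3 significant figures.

336 mW

Only the total current is stated, so first find the parallel equivalent to get the voltage across the combination.
1/R_eq = 1/71.5 + 1/649 + 1/8.90 ⇒ R_eq = 7.819 Ω
V = I_total × R_eq = 0.6270 × 7.819 = 4.903 V
P_R1 = V² / R1 = (4.903)² / 71.5 = 0.3362 W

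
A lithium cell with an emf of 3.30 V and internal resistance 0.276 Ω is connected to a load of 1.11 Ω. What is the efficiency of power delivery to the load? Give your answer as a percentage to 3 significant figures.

80.1 %

Efficiency is P_load / P_total. With a series r and R sharing the same I, P = I²R for each, so η = R/(R+r).
η = R / (R + r) = 1.11 / (1.11 + 0.276) = 0.8009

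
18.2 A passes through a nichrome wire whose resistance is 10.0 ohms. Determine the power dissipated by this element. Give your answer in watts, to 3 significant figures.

3310 W

With I and R stated, P = I²R applies in one step.
P = (18.20 A)² × 10.0 Ω = 3312 W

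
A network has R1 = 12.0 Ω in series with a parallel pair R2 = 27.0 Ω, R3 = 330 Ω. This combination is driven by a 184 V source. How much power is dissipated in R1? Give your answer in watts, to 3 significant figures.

Replace R2 and R3 with their parallel equivalent so the circuit becomes R1 in series with R_p.
R_p = (27.0×330)/(27.0+330) = 24.96 Ω
R_total = 12.0 + 24.96 = 36.96 Ω
I = V / R_total = 184 / 36.96 = 4.979 A
All the current flows through R1; use P = I²R.
P_R1 = (4.979)² × 12.0 = 297.4 W

297 W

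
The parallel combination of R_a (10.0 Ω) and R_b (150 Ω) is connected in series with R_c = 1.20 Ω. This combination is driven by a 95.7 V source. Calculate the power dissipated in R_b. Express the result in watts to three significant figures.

Reduce the parallel combination to a single R_p; the circuit then becomes R_p in series with the remaining resistor.
R_p = (10.0×150)/(10.0+150) = 9.375 Ω
R_total = R_p + 1.20 = 9.375 + 1.20 = 10.57 Ω
I = V / R_total = 95.7 / 10.57 = 9.050 A
Voltage across the parallel pair: V_p = I × R_p = 9.050 × 9.375 = 84.84 V
R_b has V_p across it, so P = V_p²/R_b.
P_R_b = (84.84)² / 150 = 47.99 W

48.0 W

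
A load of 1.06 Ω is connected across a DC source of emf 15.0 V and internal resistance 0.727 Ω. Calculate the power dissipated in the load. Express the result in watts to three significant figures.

Load and internal resistance form a series loop — compute the loop current, then the load power via I²R.
I = ε / (r + R) = 15.0 / (0.727 + 1.06) = 8.394 A
P_load = I² R = (8.394)² × 1.06 = 74.69 W

74.7 W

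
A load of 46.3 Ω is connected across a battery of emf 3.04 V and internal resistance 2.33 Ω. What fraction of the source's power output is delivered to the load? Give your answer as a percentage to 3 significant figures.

Both r and R carry the same current, so the power split is just the resistance split: η = R/(R+r).
η = R / (R + r) = 46.3 / (46.3 + 2.33) = 0.9521

95.2 %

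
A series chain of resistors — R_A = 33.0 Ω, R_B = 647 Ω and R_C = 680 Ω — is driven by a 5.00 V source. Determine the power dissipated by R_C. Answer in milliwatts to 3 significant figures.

The current is common to all series resistors; compute it, then apply P = I²R for the target.
R_total = 33.0 + 647 + 680 = 1360 Ω
I = V / R_total = 5.00 / 1360 = 0.003676 A
P_R_C = I² × R_C = (0.003676)² × 680 = 0.009191 W

9.19 mW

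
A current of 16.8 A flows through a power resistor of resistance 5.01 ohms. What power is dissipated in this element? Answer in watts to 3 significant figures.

1410 W

The current through and the resistance of the element are both given; use P = I²R.
P = (16.80 A)² × 5.01 Ω = 1414 W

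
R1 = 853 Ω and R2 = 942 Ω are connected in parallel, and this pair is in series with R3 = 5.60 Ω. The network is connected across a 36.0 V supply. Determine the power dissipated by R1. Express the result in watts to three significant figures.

1.48 W

First find R_p for the parallel pair, then treat R_p + R3 as a series loop.
R_p = (853×942)/(853+942) = 447.6 Ω
R_total = R_p + 5.60 = 447.6 + 5.60 = 453.2 Ω
I = V / R_total = 36.0 / 453.2 = 0.07943 A
Voltage across the parallel pair: V_p = I × R_p = 0.07943 × 447.6 = 35.56 V
Use P = V²/R for R1 with V = V_p.
P_R1 = (35.56)² / 853 = 1.482 W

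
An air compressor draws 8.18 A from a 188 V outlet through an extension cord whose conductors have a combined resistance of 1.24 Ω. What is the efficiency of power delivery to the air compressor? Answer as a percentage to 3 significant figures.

The extension cord carries the full 8.18 A.
P_line = I² R_line = (8.180)² × 1.24 = 82.97 W
P_source = V I = 188 × 8.180 = 1538 W; P_load = 1455 W
η = P_load / P_source = 1455 / 1538 = 0.9460

94.6 %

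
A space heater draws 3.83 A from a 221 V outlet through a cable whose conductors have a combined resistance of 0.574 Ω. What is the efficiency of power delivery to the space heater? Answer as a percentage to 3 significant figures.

99.0 %

The cable carries the full 3.83 A.
P_line = I² R_line = (3.830)² × 0.574 = 8.420 W
P_source = V I = 221 × 3.830 = 846.4 W; P_load = 838.0 W
η = P_load / P_source = 838.0 / 846.4 = 0.9901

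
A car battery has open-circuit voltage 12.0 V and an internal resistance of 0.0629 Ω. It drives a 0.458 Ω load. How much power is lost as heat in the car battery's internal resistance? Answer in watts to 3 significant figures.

33.4 W

The source's internal resistance is just another series element carrying I; its dissipation is I²r.
I = ε / (r + R) = 12.0 / (0.0629 + 0.458) = 23.04 A
P_int = I² r = (23.04)² × 0.0629 = 33.38 W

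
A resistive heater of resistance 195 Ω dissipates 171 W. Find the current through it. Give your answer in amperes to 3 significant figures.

From P = V I = I²R = V²/R, with the two given quantities we get I = √(P / R).
I = √(171 / 195) = 0.9364 A

0.936 A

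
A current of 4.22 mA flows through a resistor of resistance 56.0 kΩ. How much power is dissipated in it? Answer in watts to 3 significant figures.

0.997 W

Knowing I and R, the power is just I²R — no need to find V first.
P = (0.004220 A)² × 56000 Ω = 0.9973 W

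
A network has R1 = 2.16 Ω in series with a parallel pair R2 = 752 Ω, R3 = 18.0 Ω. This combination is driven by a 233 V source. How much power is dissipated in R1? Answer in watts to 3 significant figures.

301 W

First combine the parallel branches into one equivalent R_p, then R1 + R_p is a series pair.
R_p = (752×18.0)/(752+18.0) = 17.58 Ω
R_total = 2.16 + 17.58 = 19.74 Ω
I = V / R_total = 233 / 19.74 = 11.80 A
The full supply current passes through R1: P = I²R.
P_R1 = (11.80)² × 2.16 = 301.0 W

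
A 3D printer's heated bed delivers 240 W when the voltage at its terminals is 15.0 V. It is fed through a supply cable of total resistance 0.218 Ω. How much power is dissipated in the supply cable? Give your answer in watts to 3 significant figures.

The supply cable is a series resistance carrying the load current; its dissipation is I²R_line.
I = P / V = 240 / 15.0 = 16.00 A through the supply cable.
P_line = I² R_line = (16.00)² × 0.218 = 55.81 W

55.8 W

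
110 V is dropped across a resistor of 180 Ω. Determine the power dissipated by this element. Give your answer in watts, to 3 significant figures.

67.2 W

We know the drop across the element and its resistance — P = V²/R, one step.
P = (110 V)² / 180 Ω = 67.22 W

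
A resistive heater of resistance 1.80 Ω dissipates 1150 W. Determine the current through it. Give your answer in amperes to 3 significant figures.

25.3 A

Rearranging the power relation for the two known quantities gives I = √(P / R).
I = √(1150 / 1.80) = 25.28 A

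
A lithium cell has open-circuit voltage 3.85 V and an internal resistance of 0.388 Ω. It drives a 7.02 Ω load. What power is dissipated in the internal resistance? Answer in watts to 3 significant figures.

0.105 W

The source's internal resistance is just another series element carrying I; its dissipation is I²r.
I = ε / (r + R) = 3.85 / (0.388 + 7.02) = 0.5197 A
P_int = I² r = (0.5197)² × 0.388 = 0.1048 W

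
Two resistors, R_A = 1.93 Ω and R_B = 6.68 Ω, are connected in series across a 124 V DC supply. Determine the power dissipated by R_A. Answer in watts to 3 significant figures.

400 W

In a series string the same current flows through every resistor — find that current, then P = I²R for the one we want.
R_total = 1.93 + 6.68 = 8.610 Ω
I = V / R_total = 124 / 8.610 = 14.40 A
P_R_A = I² × R_A = (14.40)² × 1.93 = 400.3 W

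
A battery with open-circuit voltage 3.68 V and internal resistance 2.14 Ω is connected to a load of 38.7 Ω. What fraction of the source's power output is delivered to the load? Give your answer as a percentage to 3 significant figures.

Efficiency is P_load / P_total. With a series r and R sharing the same I, P = I²R for each, so η = R/(R+r).
η = R / (R + r) = 38.7 / (38.7 + 2.14) = 0.9476

94.8 %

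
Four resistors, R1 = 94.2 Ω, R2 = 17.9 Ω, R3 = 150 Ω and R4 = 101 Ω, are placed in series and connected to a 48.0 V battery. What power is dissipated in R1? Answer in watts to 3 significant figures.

1.65 W

Since the resistors are in series they all carry the loop current I = V/R_total; the power in any one is I²R.
R_total = 94.2 + 17.9 + 150 + 101 = 363.1 Ω
I = V / R_total = 48.0 / 363.1 = 0.1322 A
P_R1 = I² × R1 = (0.1322)² × 94.2 = 1.646 W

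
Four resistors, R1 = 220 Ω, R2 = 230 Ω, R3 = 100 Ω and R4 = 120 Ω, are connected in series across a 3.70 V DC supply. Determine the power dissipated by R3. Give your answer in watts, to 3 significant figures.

Series elements share the same current, so find I first, then use P = I²R.
R_total = 220 + 230 + 100 + 120 = 670.0 Ω
I = V / R_total = 3.70 / 670.0 = 0.005522 A
P_R3 = I² × R3 = (0.005522)² × 100 = 0.003050 W

0.00305 W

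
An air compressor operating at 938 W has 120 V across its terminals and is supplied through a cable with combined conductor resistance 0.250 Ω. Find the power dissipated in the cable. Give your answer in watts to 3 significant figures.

Line loss is just I²R for the cable — we know both I and R_line directly.
I = P / V = 938 / 120 = 7.817 A through the cable.
P_line = I² R_line = (7.817)² × 0.250 = 15.28 W

15.3 W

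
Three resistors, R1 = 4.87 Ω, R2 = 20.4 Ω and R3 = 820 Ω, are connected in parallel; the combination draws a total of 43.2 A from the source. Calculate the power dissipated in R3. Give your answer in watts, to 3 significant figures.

34.8 W

Parallel branches share V, not I — compute V via R_eq, then use V²/R for the target branch.
1/R_eq = 1/4.87 + 1/20.4 + 1/820 ⇒ R_eq = 3.913 Ω
V = I_total × R_eq = 43.20 × 3.913 = 169.0 V
P_R3 = V² / R3 = (169.0)² / 820 = 34.84 W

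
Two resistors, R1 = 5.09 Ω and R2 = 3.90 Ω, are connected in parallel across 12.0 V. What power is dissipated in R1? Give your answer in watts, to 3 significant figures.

Parallel branches share the same voltage; P = V²/R gives the branch power in one step.
P_R1 = V² / R1 = (12.0)² / 5.09 Ω = 28.29 W

28.3 W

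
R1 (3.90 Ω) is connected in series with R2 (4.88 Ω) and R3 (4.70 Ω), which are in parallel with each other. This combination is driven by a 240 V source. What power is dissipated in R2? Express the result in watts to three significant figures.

Collapse R2‖R3 to a single equivalent, reducing the network to two series elements.
R_p = (4.88×4.70)/(4.88+4.70) = 2.394 Ω
R_total = 3.90 + 2.394 = 6.294 Ω
I = V / R_total = 240 / 6.294 = 38.13 A
Voltage across the parallel pair: V_p = I × R_p = 38.13 × 2.394 = 91.29 V
With V_p across R2, its power is V_p²/R2.
P_R2 = (91.29)² / 4.88 = 1708 W

1710 W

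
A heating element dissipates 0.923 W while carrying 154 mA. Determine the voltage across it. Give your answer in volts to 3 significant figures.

5.99 V

Rearranging the power relation for the two known quantities gives V = P / I.
V = 0.923 / 0.1540 = 5.994 V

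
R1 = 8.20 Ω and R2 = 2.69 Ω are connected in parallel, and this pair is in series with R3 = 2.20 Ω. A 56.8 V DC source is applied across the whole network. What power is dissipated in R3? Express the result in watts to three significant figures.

Reduce the parallel combination to a single R_p; the circuit then becomes R_p in series with the remaining resistor.
R_p = (8.20×2.69)/(8.20+2.69) = 2.026 Ω
R_total = R_p + 2.20 = 2.026 + 2.20 = 4.226 Ω
I = V / R_total = 56.8 / 4.226 = 13.44 A
R3 carries the full series current, so P = I²R.
P_R3 = (13.44)² × 2.20 = 397.5 W

398 W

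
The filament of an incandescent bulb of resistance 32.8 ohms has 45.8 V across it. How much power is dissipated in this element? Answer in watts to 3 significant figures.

64.0 W

We know the drop across the element and its resistance — P = V²/R, one step.
P = (45.8 V)² / 32.8 Ω = 63.95 W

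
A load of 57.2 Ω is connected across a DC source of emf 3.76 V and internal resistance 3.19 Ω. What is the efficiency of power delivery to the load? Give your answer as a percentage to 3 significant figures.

η = P_load/(P_load+P_int) = I²R/(I²R+I²r) = R/(R+r) — the I² cancels for series elements.
η = R / (R + r) = 57.2 / (57.2 + 3.19) = 0.9472

94.7 %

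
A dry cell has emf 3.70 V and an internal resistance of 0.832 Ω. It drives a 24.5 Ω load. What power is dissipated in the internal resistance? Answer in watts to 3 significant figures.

The internal resistance carries the same current as the load; P_int = I²r.
I = ε / (r + R) = 3.70 / (0.832 + 24.5) = 0.1461 A
P_int = I² r = (0.1461)² × 0.832 = 0.01775 W

0.0177 W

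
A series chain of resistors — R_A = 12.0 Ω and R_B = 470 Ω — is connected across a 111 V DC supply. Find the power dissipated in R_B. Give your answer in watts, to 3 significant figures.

24.9 W

Series elements share the same current, so find I first, then use P = I²R.
R_total = 12.0 + 470 = 482.0 Ω
I = V / R_total = 111 / 482.0 = 0.2303 A
P_R_B = I² × R_B = (0.2303)² × 470 = 24.93 W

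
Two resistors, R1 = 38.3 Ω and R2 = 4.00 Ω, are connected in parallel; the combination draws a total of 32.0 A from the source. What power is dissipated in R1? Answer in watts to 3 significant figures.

We need the common branch voltage; get it from I_total × R_eq, then P = V²/R for the branch.
1/R_eq = 1/38.3 + 1/4.00 ⇒ R_eq = 3.622 Ω
V = I_total × R_eq = 32.00 × 3.622 = 115.9 V
P_R1 = V² / R1 = (115.9)² / 38.3 = 350.7 W

351 W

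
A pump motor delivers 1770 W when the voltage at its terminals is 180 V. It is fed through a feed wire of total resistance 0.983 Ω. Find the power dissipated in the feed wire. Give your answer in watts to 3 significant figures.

The feed wire is a series resistance carrying the load current; its dissipation is I²R_line.
I = P / V = 1770 / 180 = 9.833 A through the feed wire.
P_line = I² R_line = (9.833)² × 0.983 = 95.05 W

95.1 W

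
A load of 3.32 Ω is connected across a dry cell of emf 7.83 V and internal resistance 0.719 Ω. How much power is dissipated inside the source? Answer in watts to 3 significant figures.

2.70 W

Internal loss is I²r, with I set by the total series resistance r+R.
I = ε / (r + R) = 7.83 / (0.719 + 3.32) = 1.939 A
P_int = I² r = (1.939)² × 0.719 = 2.702 W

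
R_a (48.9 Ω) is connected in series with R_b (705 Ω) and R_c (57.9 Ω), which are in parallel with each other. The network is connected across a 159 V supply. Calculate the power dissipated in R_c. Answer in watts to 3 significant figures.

119 W

Reduce the parallel pair to R_p first; the network is then a simple series string.
R_p = (705×57.9)/(705+57.9) = 53.51 Ω
R_total = 48.9 + 53.51 = 102.4 Ω
I = V / R_total = 159 / 102.4 = 1.553 A
Voltage across the parallel pair: V_p = I × R_p = 1.553 × 53.51 = 83.08 V
With V_p across R_c, its power is V_p²/R_c.
P_R_c = (83.08)² / 57.9 = 119.2 W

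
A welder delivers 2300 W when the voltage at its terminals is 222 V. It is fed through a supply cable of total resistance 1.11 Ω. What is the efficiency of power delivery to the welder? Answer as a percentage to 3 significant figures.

95.1 %

I = P / V = 2300 / 222 = 10.36 A through the supply cable.
P_line = I² R_line = (10.36)² × 1.11 = 119.1 W
P_source = P_load + P_line = 2300 + 119.1 = 2419 W
η = P_load / P_source = 2300 / 2419 = 0.9507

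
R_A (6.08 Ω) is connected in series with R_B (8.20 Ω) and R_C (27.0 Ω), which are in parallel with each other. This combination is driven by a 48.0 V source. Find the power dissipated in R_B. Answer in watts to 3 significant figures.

First combine the parallel branches into one equivalent R_p, then R_A + R_p is a series pair.
R_p = (8.20×27.0)/(8.20+27.0) = 6.290 Ω
R_total = 6.08 + 6.290 = 12.37 Ω
I = V / R_total = 48.0 / 12.37 = 3.880 A
Voltage across the parallel pair: V_p = I × R_p = 3.880 × 6.290 = 24.41 V
R_B sees V_p directly, so P = V_p² / R_B.
P_R_B = (24.41)² / 8.20 = 72.65 W

72.6 W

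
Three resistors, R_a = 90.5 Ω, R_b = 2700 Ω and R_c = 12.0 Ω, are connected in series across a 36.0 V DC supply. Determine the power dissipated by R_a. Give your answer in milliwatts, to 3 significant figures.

14.9 mW

Since the resistors are in series they all carry the loop current I = V/R_total; the power in any one is I²R.
R_total = 90.5 + 2700 + 12.0 = 2802 Ω
I = V / R_total = 36.0 / 2802 = 0.01285 A
P_R_a = I² × R_a = (0.01285)² × 90.5 = 0.01493 W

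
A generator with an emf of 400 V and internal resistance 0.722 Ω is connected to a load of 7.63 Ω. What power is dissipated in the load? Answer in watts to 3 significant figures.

With r and R in series, I = ε/(r+R); the load dissipates I²R.
I = ε / (r + R) = 400 / (0.722 + 7.63) = 47.89 A
P_load = I² R = (47.89)² × 7.63 = 17500 W

17500 W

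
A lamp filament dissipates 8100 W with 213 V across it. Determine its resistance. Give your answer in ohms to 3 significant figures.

5.60 Ω

Rearranging the power relation for the two known quantities gives R = V² / P.
R = (213)² / 8100 = 5.601 Ω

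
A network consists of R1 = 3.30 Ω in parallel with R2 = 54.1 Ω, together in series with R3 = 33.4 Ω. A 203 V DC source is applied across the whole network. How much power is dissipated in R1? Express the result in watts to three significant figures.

Reduce the parallel combination to a single R_p; the circuit then becomes R_p in series with the remaining resistor.
R_p = (3.30×54.1)/(3.30+54.1) = 3.110 Ω
R_total = R_p + 33.4 = 3.110 + 33.4 = 36.51 Ω
I = V / R_total = 203 / 36.51 = 5.560 A
Voltage across the parallel pair: V_p = I × R_p = 5.560 × 3.110 = 17.29 V
R1 has V_p across it, so P = V_p²/R1.
P_R1 = (17.29)² / 3.30 = 90.62 W

90.6 W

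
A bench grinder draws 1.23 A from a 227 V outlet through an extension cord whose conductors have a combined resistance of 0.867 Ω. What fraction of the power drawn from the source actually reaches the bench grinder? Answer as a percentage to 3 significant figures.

The extension cord carries the full 1.23 A.
P_line = I² R_line = (1.230)² × 0.867 = 1.312 W
P_source = V I = 227 × 1.230 = 279.2 W; P_load = 277.9 W
η = P_load / P_source = 277.9 / 279.2 = 0.9953

99.5 %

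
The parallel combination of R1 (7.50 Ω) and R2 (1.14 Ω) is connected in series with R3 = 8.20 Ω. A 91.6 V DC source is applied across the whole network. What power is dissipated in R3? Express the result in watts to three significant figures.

815 W

Collapse the R1‖R2 pair into one equivalent R_p; then R_p and R3 form a series string.
R_p = (7.50×1.14)/(7.50+1.14) = 0.9896 Ω
R_total = R_p + 8.20 = 0.9896 + 8.20 = 9.190 Ω
I = V / R_total = 91.6 / 9.190 = 9.968 A
R3 carries the full series current, so P = I²R.
P_R3 = (9.968)² × 8.20 = 814.7 W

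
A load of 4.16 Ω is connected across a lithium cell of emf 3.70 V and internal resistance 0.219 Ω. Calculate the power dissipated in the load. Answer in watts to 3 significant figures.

2.97 W

Load and internal resistance form a series loop — compute the loop current, then the load power via I²R.
I = ε / (r + R) = 3.70 / (0.219 + 4.16) = 0.8449 A
P_load = I² R = (0.8449)² × 4.16 = 2.970 W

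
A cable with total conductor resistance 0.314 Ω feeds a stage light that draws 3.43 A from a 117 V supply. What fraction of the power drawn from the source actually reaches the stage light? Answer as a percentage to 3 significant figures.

The cable carries the full 3.43 A.
P_line = I² R_line = (3.430)² × 0.314 = 3.694 W
P_source = V I = 117 × 3.430 = 401.3 W; P_load = 397.6 W
η = P_load / P_source = 397.6 / 401.3 = 0.9908

99.1 %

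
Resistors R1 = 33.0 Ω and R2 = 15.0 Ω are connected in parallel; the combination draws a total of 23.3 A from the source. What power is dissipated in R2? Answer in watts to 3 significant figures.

3850 W

We need the common branch voltage; get it from I_total × R_eq, then P = V²/R for the branch.
1/R_eq = 1/33.0 + 1/15.0 ⇒ R_eq = 10.31 Ω
V = I_total × R_eq = 23.30 × 10.31 = 240.3 V
P_R2 = V² / R2 = (240.3)² / 15.0 = 3849 W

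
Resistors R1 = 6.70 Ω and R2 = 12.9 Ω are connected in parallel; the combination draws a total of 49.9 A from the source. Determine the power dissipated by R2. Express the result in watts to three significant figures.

3750 W

The branches share the same voltage, but only the total current is given — find V from the equivalent resistance first.
1/R_eq = 1/6.70 + 1/12.9 ⇒ R_eq = 4.410 Ω
V = I_total × R_eq = 49.90 × 4.410 = 220.0 V
P_R2 = V² / R2 = (220.0)² / 12.9 = 3753 W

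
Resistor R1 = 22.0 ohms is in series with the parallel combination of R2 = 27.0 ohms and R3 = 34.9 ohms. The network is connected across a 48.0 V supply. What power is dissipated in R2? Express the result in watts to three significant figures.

Collapse R2‖R3 to a single equivalent, reducing the network to two series elements.
R_p = (27.0×34.9)/(27.0+34.9) = 15.22 Ω
R_total = 22.0 + 15.22 = 37.22 Ω
I = V / R_total = 48.0 / 37.22 = 1.290 A
Voltage across the parallel pair: V_p = I × R_p = 1.290 × 15.22 = 19.63 V
R2 sees V_p directly, so P = V_p² / R2.
P_R2 = (19.63)² / 27.0 = 14.27 W

14.3 W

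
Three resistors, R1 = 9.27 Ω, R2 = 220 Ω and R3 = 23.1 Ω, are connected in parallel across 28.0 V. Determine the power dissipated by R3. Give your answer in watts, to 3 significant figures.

Each parallel branch sees the full supply voltage, so P = V²/R applies directly to the target branch.
P_R3 = V² / R3 = (28.0)² / 23.1 Ω = 33.94 W

33.9 W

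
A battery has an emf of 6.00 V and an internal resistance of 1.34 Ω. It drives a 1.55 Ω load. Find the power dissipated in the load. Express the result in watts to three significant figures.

Find the circuit current first, then P = I²R for the load (series elements share I).
I = ε / (r + R) = 6.00 / (1.34 + 1.55) = 2.076 A
P_load = I² R = (2.076)² × 1.55 = 6.681 W

6.68 W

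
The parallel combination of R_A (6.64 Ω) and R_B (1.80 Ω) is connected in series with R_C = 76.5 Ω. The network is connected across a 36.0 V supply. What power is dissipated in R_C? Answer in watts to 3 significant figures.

16.3 W

Combine R_A and R_B into their parallel equivalent first, reducing the network to two series resistors.
R_p = (6.64×1.80)/(6.64+1.80) = 1.416 Ω
R_total = R_p + 76.5 = 1.416 + 76.5 = 77.92 Ω
I = V / R_total = 36.0 / 77.92 = 0.4620 A
R_C carries the full series current, so P = I²R.
P_R_C = (0.4620)² × 76.5 = 16.33 W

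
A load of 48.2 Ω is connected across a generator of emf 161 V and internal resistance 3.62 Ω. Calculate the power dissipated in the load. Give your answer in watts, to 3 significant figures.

465 W

The internal resistance and the load are in series, so the same I flows through both; get I from ε/(r+R), then I²R for the load.
I = ε / (r + R) = 161 / (3.62 + 48.2) = 3.107 A
P_load = I² R = (3.107)² × 48.2 = 465.3 W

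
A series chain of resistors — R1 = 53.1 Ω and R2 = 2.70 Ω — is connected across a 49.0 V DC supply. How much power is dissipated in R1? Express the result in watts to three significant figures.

40.9 W

The current is common to all series resistors; compute it, then apply P = I²R for the target.
R_total = 53.1 + 2.70 = 55.80 Ω
I = V / R_total = 49.0 / 55.80 = 0.8781 A
P_R1 = I² × R1 = (0.8781)² × 53.1 = 40.95 W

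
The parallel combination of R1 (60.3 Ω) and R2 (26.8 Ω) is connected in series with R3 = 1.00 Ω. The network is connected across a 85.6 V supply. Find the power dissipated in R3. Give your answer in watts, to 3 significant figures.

Collapse the R1‖R2 pair into one equivalent R_p; then R_p and R3 form a series string.
R_p = (60.3×26.8)/(60.3+26.8) = 18.55 Ω
R_total = R_p + 1.00 = 18.55 + 1.00 = 19.55 Ω
I = V / R_total = 85.6 / 19.55 = 4.378 A
R3 carries the full series current, so P = I²R.
P_R3 = (4.378)² × 1.00 = 19.16 W

19.2 W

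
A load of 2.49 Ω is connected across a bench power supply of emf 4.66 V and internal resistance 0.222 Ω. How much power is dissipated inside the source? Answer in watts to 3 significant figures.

The source's internal resistance is just another series element carrying I; its dissipation is I²r.
I = ε / (r + R) = 4.66 / (0.222 + 2.49) = 1.718 A
P_int = I² r = (1.718)² × 0.222 = 0.6555 W

0.655 W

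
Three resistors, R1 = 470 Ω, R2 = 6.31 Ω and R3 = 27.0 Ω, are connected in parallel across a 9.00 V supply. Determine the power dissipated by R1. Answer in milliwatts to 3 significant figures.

172 mW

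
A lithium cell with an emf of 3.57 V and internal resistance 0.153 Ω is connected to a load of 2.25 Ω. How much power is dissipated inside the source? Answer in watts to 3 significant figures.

0.338 W

r is in series with the load, so it carries the full circuit current — the loss in it is I²r.
I = ε / (r + R) = 3.57 / (0.153 + 2.25) = 1.486 A
P_int = I² r = (1.486)² × 0.153 = 0.3377 W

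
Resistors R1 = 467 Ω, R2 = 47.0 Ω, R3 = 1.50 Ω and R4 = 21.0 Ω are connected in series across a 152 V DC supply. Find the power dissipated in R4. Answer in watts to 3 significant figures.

In a series string the same current flows through every resistor — find that current, then P = I²R for the one we want.
R_total = 467 + 47.0 + 1.50 + 21.0 = 536.5 Ω
I = V / R_total = 152 / 536.5 = 0.2833 A
P_R4 = I² × R4 = (0.2833)² × 21.0 = 1.686 W

1.69 W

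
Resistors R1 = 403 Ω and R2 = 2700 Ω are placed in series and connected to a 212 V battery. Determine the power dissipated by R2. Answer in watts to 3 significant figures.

Series elements share the same current, so find I first, then use P = I²R.
R_total = 403 + 2700 = 3103 Ω
I = V / R_total = 212 / 3103 = 0.06832 A
P_R2 = I² × R2 = (0.06832)² × 2700 = 12.60 W

12.6 W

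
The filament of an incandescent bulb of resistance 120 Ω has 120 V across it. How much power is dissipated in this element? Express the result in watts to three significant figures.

Voltage and resistance are given, so P = V²/R is the one-step route.
P = (120 V)² / 120 Ω = 120.0 W

120 W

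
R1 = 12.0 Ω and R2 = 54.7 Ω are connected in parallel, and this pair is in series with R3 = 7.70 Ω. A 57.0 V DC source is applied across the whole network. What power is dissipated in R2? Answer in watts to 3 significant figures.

Collapse the R1‖R2 pair into one equivalent R_p; then R_p and R3 form a series string.
R_p = (12.0×54.7)/(12.0+54.7) = 9.841 Ω
R_total = R_p + 7.70 = 9.841 + 7.70 = 17.54 Ω
I = V / R_total = 57.0 / 17.54 = 3.250 A
Voltage across the parallel pair: V_p = I × R_p = 3.250 × 9.841 = 31.98 V
R2 sits across V_p; its power is V_p²/R.
P_R2 = (31.98)² / 54.7 = 18.70 W

18.7 W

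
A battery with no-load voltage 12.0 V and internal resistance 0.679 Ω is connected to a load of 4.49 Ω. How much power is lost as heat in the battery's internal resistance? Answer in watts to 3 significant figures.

The source's internal resistance is just another series element carrying I; its dissipation is I²r.
I = ε / (r + R) = 12.0 / (0.679 + 4.49) = 2.322 A
P_int = I² r = (2.322)² × 0.679 = 3.659 W

3.66 W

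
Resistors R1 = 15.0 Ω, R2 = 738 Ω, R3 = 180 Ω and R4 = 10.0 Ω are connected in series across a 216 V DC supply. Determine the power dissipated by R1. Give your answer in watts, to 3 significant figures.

0.787 W

The current is common to all series resistors; compute it, then apply P = I²R for the target.
R_total = 15.0 + 738 + 180 + 10.0 = 943.0 Ω
I = V / R_total = 216 / 943.0 = 0.2291 A
P_R1 = I² × R1 = (0.2291)² × 15.0 = 0.7870 W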